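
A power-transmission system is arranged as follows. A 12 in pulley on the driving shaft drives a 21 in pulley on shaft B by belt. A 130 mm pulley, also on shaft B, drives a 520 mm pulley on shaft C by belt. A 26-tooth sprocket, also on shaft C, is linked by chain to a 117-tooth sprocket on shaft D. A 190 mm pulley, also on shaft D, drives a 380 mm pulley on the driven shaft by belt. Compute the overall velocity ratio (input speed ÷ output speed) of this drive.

Each stage contributes driven/driver: belt 21/12 = 1.75, belt 520/130 = 4, chain 117/26 = 4.5, belt 380/190 = 2.
Overall: 1.75 × 4 × 4.5 × 2 = 63.

63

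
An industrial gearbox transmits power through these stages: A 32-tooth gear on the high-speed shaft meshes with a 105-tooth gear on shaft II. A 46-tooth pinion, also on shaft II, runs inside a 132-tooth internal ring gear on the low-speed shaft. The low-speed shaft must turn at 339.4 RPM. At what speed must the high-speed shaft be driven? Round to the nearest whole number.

3196 RPM

Overall ratio R = 3.2812 × 2.8696 = 9.4158.
Required input speed = output speed × R = 339.4 × 9.4158 = 3195.7 RPM.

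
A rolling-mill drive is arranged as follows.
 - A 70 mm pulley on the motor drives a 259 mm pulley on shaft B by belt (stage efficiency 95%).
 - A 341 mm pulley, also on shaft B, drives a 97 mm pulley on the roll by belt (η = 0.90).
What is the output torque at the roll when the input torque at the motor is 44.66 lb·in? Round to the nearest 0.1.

Belt: ratio = 259/70 = 3.7; torque at shaft B = 44.66 × 3.7 × 0.95 = 156.98 lb·in.
Belt: ratio = 97/341 = 0.28446; torque at the roll = 156.98 × 0.28446 × 0.90 = 40.189 lb·in.

40.2 lb·in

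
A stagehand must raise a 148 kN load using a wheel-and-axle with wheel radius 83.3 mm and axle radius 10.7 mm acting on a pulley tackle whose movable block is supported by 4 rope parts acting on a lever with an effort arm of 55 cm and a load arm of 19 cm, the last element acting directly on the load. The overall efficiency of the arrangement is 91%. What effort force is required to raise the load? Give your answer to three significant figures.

1.80 kN

Wheel-and-axle MA = R/r = 83.3/10.7 = 7.785.
Block-and-tackle MA = number of supporting rope parts = 4.
Lever MA = effort arm / load arm = 55/19 = 2.8947.
Combined ideal MA = 7.785 × 4 × 2.8947 = 90.143.
Actual MA = 90.143 × 0.91 = 82.03.
Effort = load / actual MA = 148 / 82.03 = 1.8042 kN.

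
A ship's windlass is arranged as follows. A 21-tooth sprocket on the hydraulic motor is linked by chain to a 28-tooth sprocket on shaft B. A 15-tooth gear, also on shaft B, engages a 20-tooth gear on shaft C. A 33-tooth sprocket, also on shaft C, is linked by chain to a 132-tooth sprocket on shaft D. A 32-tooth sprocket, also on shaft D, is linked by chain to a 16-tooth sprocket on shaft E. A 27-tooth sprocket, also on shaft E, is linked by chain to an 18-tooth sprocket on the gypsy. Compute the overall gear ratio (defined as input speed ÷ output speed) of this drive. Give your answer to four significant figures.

2.370

Each stage contributes driven/driver: chain 28/21 = 1.3333, gear mesh 20/15 = 1.3333, chain 132/33 = 4, chain 16/32 = 0.5, chain 18/27 = 0.66667.
Overall: 1.3333 × 1.3333 × 4 × 0.5 × 0.66667 = 2.3704.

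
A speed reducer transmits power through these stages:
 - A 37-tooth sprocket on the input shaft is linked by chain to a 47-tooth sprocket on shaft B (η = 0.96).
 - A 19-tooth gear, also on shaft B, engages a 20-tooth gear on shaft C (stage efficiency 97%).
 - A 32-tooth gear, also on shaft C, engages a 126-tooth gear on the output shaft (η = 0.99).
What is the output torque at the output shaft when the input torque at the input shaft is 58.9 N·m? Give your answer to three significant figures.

Chain: ratio = 47/37 = 1.2703; torque at shaft B = 58.9 × 1.2703 × 0.96 = 71.826 N·m.
Gear mesh: ratio = 20/19 = 1.0526; torque at shaft C = 71.826 × 1.0526 × 0.97 = 73.338 N·m.
Gear mesh: ratio = 126/32 = 3.9375; torque at the output shaft = 73.338 × 3.9375 × 0.99 = 285.88 N·m.

286 N·m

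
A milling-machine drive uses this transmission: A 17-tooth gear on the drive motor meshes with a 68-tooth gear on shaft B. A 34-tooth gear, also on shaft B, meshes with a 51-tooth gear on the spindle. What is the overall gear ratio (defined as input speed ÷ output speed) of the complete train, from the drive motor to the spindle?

Each stage contributes driven/driver: gear mesh 68/17 = 4, gear mesh 51/34 = 1.5.
Overall: 4 × 1.5 = 6.

6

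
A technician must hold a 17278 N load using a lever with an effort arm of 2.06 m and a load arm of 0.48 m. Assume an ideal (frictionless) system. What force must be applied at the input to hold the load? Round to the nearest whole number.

Lever MA = effort arm / load arm = 2.06/0.48 = 4.2917.
Effort = load / MA = 17278 / 4.2917 = 4025.9 N.

4026 N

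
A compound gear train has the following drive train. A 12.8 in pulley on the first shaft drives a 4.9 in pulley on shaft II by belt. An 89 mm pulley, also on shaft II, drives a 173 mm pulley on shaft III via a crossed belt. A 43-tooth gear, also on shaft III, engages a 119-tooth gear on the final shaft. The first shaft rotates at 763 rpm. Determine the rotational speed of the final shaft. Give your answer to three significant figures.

371 rpm

Belt: ratio = 4.9/12.8 = 0.38281, so shaft II turns at 763 / 0.38281 = 1993.1 rpm.
Belt: ratio = 173/89 = 1.9438, so shaft III turns at 1993.1 / 1.9438 = 1025.4 rpm.
Gear mesh: ratio = 119/43 = 2.7674, so the final shaft turns at 1025.4 / 2.7674 = 370.51 rpm.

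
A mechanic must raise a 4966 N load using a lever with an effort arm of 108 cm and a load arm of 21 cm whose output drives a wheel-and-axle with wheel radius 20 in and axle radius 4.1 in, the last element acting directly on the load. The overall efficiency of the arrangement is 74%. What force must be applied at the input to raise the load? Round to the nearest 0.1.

Lever MA = effort arm / load arm = 108/21 = 5.1429.
Wheel-and-axle MA = R/r = 20/4.1 = 4.878.
Combined ideal MA = 5.1429 × 4.878 = 25.087.
Actual MA = 25.087 × 0.74 = 18.564.
Effort = load / actual MA = 4966 / 18.564 = 267.5 N.

267.5 N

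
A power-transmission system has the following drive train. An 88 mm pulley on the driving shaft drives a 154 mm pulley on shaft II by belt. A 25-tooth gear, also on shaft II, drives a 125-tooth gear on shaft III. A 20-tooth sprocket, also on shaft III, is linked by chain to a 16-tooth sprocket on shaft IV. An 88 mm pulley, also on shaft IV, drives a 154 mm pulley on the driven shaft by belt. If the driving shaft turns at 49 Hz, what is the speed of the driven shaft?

the driving shaft → shaft II (belt, 154/88): 49 ÷ 1.75 = 28 Hz
shaft II → shaft III (gear mesh, 125/25): 28 ÷ 5 = 5.6 Hz
shaft III → shaft IV (chain, 16/20): 5.6 ÷ 0.8 = 7 Hz
shaft IV → the driven shaft (belt, 154/88): 7 ÷ 1.75 = 4 Hz

4 Hz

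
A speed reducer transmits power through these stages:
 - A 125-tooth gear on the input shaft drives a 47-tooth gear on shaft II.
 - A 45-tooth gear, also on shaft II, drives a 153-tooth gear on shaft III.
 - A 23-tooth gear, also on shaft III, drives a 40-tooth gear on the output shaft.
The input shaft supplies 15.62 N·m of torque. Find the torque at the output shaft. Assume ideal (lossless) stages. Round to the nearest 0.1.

34.7 N·m

gear mesh 47/125 = 0.376 → τ = 15.62·0.376 = 5.8731 N·m
gear mesh 153/45 = 3.4 → τ = 5.8731·3.4 = 19.969 N·m
gear mesh 40/23 = 1.7391 → τ = 19.969·1.7391 = 34.728 N·m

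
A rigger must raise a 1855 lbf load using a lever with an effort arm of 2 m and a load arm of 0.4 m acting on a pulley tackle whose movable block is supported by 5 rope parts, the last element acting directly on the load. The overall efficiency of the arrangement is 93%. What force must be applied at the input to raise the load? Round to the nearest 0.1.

79.8 lbf

Lever MA = effort arm / load arm = 2/0.4 = 5.
Block-and-tackle MA = number of supporting rope parts = 5.
Combined ideal MA = 5 × 5 = 25.
Actual MA = 25 × 0.93 = 23.25.
Effort = load / actual MA = 1855 / 23.25 = 79.785 lbf.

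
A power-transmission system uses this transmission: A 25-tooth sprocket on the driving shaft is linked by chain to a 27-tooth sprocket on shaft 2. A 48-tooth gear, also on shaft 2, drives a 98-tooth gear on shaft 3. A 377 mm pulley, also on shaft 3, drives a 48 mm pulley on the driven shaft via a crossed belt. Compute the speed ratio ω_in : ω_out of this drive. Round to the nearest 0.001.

0.281

Each stage contributes driven/driver: chain 27/25 = 1.08, gear mesh 98/48 = 2.0417, belt 48/377 = 0.12732.
Overall: 1.08 × 2.0417 × 0.12732 = 0.28074.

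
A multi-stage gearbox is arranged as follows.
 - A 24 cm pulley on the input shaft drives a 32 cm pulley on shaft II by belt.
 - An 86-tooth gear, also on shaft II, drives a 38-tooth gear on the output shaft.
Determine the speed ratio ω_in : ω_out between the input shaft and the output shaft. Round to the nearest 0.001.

Each stage contributes driven/driver: belt 32/24 = 1.3333, gear mesh 38/86 = 0.44186.
Overall: 1.3333 × 0.44186 = 0.58915.

0.589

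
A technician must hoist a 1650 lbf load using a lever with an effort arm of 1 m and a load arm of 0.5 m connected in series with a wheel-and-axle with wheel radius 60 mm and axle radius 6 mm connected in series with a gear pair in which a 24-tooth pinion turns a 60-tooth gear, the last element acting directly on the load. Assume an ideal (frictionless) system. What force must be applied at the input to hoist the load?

33 lbf

Lever MA = effort arm / load arm = 1/0.5 = 2.
Wheel-and-axle MA = R/r = 60/6 = 10.
Gear pair MA = 60/24 = 2.5.
Combined ideal MA = 2 × 10 × 2.5 = 50.
Effort = load / MA = 1650 / 50 = 33 lbf.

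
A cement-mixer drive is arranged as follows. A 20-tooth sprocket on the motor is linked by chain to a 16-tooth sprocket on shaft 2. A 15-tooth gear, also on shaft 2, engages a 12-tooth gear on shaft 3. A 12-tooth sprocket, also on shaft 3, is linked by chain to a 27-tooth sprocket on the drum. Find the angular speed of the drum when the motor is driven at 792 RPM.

the motor → shaft 2 (chain, 16/20): 792 ÷ 0.8 = 990 RPM
shaft 2 → shaft 3 (gear mesh, 12/15): 990 ÷ 0.8 = 1237.5 RPM
shaft 3 → the drum (chain, 27/12): 1237.5 ÷ 2.25 = 550 RPM

550 RPM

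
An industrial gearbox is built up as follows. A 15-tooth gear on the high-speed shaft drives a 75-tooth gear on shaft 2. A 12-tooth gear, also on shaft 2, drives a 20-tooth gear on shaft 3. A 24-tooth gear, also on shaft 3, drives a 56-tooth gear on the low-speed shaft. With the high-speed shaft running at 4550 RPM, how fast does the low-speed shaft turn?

234 RPM

gear mesh 75/15 = 5 → 4550/5 = 910 RPM
gear mesh 20/12 = 1.6667 → 910/1.6667 = 546 RPM
gear mesh 56/24 = 2.3333 → 546/2.3333 = 234 RPM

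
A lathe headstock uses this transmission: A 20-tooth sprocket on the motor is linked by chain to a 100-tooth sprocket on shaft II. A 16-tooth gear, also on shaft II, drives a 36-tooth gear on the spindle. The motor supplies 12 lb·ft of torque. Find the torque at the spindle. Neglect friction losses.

135 lb·ft

After the chain (100/20): 12 × 5 = 60 lb·ft
After the gear mesh (36/16): 60 × 2.25 = 135 lb·ft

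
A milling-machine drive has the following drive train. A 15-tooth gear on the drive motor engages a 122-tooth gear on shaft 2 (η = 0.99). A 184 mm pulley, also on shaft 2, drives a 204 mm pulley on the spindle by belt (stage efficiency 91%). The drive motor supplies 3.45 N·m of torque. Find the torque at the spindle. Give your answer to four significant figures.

28.03 N·m

After the gear mesh (122/15): 3.45 × 8.1333 × 0.99 = 27.779 N·m
After the belt (204/184): 27.779 × 1.1087 × 0.91 = 28.027 N·m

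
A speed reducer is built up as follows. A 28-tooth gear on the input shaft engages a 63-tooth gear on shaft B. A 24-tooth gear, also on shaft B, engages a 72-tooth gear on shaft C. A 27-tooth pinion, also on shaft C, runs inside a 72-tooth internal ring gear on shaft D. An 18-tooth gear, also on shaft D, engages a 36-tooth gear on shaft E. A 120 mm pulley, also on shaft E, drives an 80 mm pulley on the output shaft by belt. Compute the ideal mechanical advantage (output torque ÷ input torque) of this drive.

24

Each stage contributes driven/driver: gear mesh 63/28 = 2.25, gear mesh 72/24 = 3, internal gear 72/27 = 2.6667, gear mesh 36/18 = 2, belt 80/120 = 0.66667.
Overall: 2.25 × 3 × 2.6667 × 2 × 0.66667 = 24.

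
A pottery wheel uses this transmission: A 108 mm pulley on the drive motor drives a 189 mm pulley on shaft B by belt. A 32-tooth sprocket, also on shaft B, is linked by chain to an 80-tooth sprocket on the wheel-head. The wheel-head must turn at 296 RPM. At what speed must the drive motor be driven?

Overall ratio R = 1.75 × 2.5 = 4.375.
Required input speed = output speed × R = 296 × 4.375 = 1295 RPM.

1295 RPM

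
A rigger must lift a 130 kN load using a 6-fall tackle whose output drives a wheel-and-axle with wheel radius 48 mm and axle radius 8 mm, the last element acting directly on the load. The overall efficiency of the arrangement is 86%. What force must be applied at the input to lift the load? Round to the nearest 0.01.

Block-and-tackle MA = number of supporting rope parts = 6.
Wheel-and-axle MA = R/r = 48/8 = 6.
Combined ideal MA = 6 × 6 = 36.
Actual MA = 36 × 0.86 = 30.96.
Effort = load / actual MA = 130 / 30.96 = 4.199 kN.

4.20 kN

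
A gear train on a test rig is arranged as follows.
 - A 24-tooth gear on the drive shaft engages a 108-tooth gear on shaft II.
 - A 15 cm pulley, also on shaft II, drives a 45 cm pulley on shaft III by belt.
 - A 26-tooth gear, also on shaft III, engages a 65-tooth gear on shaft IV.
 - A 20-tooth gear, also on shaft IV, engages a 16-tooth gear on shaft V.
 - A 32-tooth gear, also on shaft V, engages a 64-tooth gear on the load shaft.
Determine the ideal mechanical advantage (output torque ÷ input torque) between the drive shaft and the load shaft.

54

Each stage contributes driven/driver: gear mesh 108/24 = 4.5, belt 45/15 = 3, gear mesh 65/26 = 2.5, gear mesh 16/20 = 0.8, gear mesh 64/32 = 2.
Overall: 4.5 × 3 × 2.5 × 0.8 × 2 = 54.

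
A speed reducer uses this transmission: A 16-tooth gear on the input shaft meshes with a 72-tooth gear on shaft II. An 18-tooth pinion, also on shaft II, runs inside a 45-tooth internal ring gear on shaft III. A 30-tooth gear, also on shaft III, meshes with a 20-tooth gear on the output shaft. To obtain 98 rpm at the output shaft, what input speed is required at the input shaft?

735 rpm

Overall ratio R = 4.5 × 2.5 × 0.66667 = 7.5.
Required input speed = output speed × R = 98 × 7.5 = 735 rpm.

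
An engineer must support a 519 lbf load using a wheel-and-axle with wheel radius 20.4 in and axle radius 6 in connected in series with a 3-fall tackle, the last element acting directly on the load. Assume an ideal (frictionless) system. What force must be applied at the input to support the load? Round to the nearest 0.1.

50.9 lbf

Wheel-and-axle MA = R/r = 20.4/6 = 3.4.
Block-and-tackle MA = number of supporting rope parts = 3.
Combined ideal MA = 3.4 × 3 = 10.2.
Effort = load / MA = 519 / 10.2 = 50.882 lbf.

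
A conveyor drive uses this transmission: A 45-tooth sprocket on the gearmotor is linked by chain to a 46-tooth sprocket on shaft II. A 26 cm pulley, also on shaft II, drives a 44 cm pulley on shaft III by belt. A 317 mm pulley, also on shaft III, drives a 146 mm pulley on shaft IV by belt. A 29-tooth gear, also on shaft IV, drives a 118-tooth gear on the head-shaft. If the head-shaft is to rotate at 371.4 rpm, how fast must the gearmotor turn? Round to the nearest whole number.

Overall ratio R = 1.0222 × 1.6923 × 0.46057 × 4.069 = 3.2419.
Required input speed = output speed × R = 371.4 × 3.2419 = 1204 rpm.

1204 rpm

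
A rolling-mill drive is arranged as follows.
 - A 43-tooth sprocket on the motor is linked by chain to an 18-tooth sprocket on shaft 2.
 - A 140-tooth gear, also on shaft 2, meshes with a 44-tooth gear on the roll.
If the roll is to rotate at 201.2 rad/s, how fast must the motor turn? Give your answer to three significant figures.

Overall ratio R = 0.4186 × 0.31429 = 0.13156.
Required input speed = output speed × R = 201.2 × 0.13156 = 26.47 rad/s.

26.5 rad/s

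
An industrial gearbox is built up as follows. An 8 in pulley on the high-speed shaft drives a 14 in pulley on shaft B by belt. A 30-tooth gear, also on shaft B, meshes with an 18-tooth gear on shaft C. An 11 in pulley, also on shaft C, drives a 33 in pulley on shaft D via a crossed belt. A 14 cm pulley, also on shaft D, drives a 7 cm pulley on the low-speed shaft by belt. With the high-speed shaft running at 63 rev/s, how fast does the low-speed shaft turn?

Belt: ratio = 14/8 = 1.75, so shaft B turns at 63 / 1.75 = 36 rev/s.
Gear mesh: ratio = 18/30 = 0.6, so shaft C turns at 36 / 0.6 = 60 rev/s.
Belt: ratio = 33/11 = 3, so shaft D turns at 60 / 3 = 20 rev/s.
Belt: ratio = 7/14 = 0.5, so the low-speed shaft turns at 20 / 0.5 = 40 rev/s.

40 rev/s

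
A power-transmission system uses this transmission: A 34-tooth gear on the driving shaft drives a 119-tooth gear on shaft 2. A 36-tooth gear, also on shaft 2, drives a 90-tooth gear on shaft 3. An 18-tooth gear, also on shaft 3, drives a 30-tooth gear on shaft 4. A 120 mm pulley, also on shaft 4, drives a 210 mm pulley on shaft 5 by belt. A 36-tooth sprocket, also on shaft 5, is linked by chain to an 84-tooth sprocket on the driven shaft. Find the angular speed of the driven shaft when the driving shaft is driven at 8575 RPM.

gear mesh 119/34 = 3.5 → 8575/3.5 = 2450 RPM
gear mesh 90/36 = 2.5 → 2450/2.5 = 980 RPM
gear mesh 30/18 = 1.6667 → 980/1.6667 = 588 RPM
belt 210/120 = 1.75 → 588/1.75 = 336 RPM
chain 84/36 = 2.3333 → 336/2.3333 = 144 RPM

144 RPM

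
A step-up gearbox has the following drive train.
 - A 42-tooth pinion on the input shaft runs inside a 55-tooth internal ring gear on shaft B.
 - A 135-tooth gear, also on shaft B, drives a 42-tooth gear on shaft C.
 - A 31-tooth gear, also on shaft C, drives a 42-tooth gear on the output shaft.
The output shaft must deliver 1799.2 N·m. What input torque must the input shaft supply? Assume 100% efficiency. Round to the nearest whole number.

3260 N·m

Overall ratio R = 1.3095 × 0.31111 × 1.3548 = 0.55197.
Input torque = output torque / R = 1799.2 / 0.55197 = 3259.6 N·m.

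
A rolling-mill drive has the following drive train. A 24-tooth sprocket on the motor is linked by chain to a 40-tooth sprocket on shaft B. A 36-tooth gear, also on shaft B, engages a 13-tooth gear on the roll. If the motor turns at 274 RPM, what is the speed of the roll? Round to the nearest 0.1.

455.3 RPM

chain 40/24 = 1.6667 → 274/1.6667 = 164.4 RPM
gear mesh 13/36 = 0.36111 → 164.4/0.36111 = 455.26 RPM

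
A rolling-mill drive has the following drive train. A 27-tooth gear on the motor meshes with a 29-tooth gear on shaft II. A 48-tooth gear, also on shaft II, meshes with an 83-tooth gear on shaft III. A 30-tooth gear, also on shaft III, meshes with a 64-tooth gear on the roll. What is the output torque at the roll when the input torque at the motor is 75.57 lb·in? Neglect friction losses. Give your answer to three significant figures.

gear mesh 29/27 = 1.0741 → τ = 75.57·1.0741 = 81.168 lb·in
gear mesh 83/48 = 1.7292 → τ = 81.168·1.7292 = 140.35 lb·in
gear mesh 64/30 = 2.1333 → τ = 140.35·2.1333 = 299.42 lb·in

299 lb·in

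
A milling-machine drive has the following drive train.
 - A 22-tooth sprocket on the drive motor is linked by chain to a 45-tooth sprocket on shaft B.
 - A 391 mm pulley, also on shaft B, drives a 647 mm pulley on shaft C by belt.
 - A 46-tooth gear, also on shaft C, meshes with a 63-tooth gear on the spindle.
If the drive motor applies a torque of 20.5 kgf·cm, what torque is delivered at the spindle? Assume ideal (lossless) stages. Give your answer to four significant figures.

chain 45/22 = 2.0455 → τ = 20.5·2.0455 = 41.932 kgf·cm
belt 647/391 = 1.6547 → τ = 41.932·1.6547 = 69.386 kgf·cm
gear mesh 63/46 = 1.3696 → τ = 69.386·1.3696 = 95.029 kgf·cm

95.03 kgf·cm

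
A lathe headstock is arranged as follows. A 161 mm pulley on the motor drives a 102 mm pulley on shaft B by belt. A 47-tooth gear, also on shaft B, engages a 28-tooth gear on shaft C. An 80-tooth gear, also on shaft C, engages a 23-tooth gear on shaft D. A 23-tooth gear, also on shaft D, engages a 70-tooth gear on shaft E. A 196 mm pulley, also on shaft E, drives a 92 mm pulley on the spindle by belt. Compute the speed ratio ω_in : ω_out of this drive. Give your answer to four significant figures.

Each stage contributes driven/driver: belt 102/161 = 0.63354, gear mesh 28/47 = 0.59574, gear mesh 23/80 = 0.2875, gear mesh 70/23 = 3.0435, belt 92/196 = 0.46939.
Overall: 0.63354 × 0.59574 × 0.2875 × 3.0435 × 0.46939 = 0.15502.

0.1550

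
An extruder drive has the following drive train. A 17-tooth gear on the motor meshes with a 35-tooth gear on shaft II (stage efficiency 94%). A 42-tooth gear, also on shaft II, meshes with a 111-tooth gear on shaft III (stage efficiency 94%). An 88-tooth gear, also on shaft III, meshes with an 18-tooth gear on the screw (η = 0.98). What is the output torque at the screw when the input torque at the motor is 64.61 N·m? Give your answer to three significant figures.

gear mesh 35/17 = 2.0588 → τ = 64.61·2.0588·0.94 = 125.04 N·m
gear mesh 111/42 = 2.6429 → τ = 125.04·2.6429·0.94 = 310.63 N·m
gear mesh 18/88 = 0.20455 → τ = 310.63·0.20455·0.98 = 62.268 N·m

62.3 N·m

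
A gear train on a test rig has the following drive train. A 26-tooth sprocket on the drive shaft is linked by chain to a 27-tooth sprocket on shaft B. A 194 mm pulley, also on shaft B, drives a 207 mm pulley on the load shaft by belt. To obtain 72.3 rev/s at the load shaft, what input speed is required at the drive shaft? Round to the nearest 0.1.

80.1 rev/s

Overall ratio R = 1.0385 × 1.067 = 1.108.
Required input speed = output speed × R = 72.3 × 1.108 = 80.112 rev/s.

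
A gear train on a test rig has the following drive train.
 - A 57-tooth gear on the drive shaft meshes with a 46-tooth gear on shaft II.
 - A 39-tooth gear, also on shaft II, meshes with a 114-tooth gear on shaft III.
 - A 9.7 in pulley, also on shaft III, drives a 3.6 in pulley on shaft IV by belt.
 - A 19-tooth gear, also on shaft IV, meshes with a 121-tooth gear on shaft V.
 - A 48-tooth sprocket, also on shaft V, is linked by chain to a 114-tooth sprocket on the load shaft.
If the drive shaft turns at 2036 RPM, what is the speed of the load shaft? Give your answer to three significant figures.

gear mesh 46/57 = 0.80702 → 2036/0.80702 = 2522.9 RPM
gear mesh 114/39 = 2.9231 → 2522.9/2.9231 = 863.09 RPM
belt 3.6/9.7 = 0.37113 → 863.09/0.37113 = 2325.5 RPM
gear mesh 121/19 = 6.3684 → 2325.5/6.3684 = 365.17 RPM
chain 114/48 = 2.375 → 365.17/2.375 = 153.75 RPM

154 RPM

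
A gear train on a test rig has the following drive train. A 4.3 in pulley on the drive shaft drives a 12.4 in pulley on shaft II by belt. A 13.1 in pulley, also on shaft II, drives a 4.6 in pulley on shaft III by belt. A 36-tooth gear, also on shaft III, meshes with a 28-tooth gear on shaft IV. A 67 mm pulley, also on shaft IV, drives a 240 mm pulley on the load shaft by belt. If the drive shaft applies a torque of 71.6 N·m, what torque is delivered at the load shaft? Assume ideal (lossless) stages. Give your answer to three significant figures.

202 N·m

After the belt (12.4/4.3): 71.6 × 2.8837 = 206.47 N·m
After the belt (4.6/13.1): 206.47 × 0.35115 = 72.502 N·m
After the gear mesh (28/36): 72.502 × 0.77778 = 56.391 N·m
After the belt (240/67): 56.391 × 3.5821 = 202 N·m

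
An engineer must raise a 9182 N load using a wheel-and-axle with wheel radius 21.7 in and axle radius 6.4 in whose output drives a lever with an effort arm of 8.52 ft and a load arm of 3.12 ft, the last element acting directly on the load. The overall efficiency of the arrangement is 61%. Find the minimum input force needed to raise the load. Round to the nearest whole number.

1626 N

Wheel-and-axle MA = R/r = 21.7/6.4 = 3.3906.
Lever MA = effort arm / load arm = 8.52/3.12 = 2.7308.
Combined ideal MA = 3.3906 × 2.7308 = 9.259.
Actual MA = 9.259 × 0.61 = 5.648.
Effort = load / actual MA = 9182 / 5.648 = 1625.7 N.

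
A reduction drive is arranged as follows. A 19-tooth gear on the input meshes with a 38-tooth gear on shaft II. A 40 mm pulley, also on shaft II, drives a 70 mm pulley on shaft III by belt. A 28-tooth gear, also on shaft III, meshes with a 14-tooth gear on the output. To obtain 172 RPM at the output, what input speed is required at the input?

301 RPM

Overall ratio R = 2 × 1.75 × 0.5 = 1.75.
Required input speed = output speed × R = 172 × 1.75 = 301 RPM.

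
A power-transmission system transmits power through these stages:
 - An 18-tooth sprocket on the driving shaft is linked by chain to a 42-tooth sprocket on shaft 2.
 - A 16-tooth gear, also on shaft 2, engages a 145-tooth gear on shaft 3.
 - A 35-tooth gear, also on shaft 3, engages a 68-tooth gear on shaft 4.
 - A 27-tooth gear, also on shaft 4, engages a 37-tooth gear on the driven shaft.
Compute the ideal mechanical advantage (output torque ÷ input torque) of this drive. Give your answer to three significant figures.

56.3

Each stage contributes driven/driver: chain 42/18 = 2.3333, gear mesh 145/16 = 9.0625, gear mesh 68/35 = 1.9429, gear mesh 37/27 = 1.3704.
Overall: 2.3333 × 9.0625 × 1.9429 × 1.3704 = 56.299.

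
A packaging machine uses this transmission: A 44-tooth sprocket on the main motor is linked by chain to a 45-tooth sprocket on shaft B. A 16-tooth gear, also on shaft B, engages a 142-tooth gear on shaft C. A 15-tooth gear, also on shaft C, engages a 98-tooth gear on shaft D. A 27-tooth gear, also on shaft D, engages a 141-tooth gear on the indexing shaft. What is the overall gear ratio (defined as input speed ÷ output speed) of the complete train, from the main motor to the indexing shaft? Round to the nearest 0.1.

309.7

Each stage contributes driven/driver: chain 45/44 = 1.0227, gear mesh 142/16 = 8.875, gear mesh 98/15 = 6.5333, gear mesh 141/27 = 5.2222.
Overall: 1.0227 × 8.875 × 6.5333 × 5.2222 = 309.68.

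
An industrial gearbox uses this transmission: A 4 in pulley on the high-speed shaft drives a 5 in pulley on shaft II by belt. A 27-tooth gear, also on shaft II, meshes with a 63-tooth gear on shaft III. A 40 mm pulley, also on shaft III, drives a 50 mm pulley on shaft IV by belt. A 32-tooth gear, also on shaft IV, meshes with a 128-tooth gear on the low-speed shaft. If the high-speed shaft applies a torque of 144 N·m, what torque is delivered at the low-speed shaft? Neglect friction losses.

2100 N·m

Belt: ratio = 5/4 = 1.25; torque at shaft II = 144 × 1.25 = 180 N·m.
Gear mesh: ratio = 63/27 = 2.3333; torque at shaft III = 180 × 2.3333 = 420 N·m.
Belt: ratio = 50/40 = 1.25; torque at shaft IV = 420 × 1.25 = 525 N·m.
Gear mesh: ratio = 128/32 = 4; torque at the low-speed shaft = 525 × 4 = 2100 N·m.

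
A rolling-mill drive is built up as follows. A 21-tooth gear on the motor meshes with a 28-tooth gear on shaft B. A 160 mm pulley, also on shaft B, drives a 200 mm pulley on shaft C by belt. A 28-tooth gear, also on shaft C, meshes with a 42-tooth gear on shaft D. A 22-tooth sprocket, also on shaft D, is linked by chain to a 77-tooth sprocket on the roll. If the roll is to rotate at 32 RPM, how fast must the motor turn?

Overall ratio R = 1.3333 × 1.25 × 1.5 × 3.5 = 8.75.
Required input speed = output speed × R = 32 × 8.75 = 280 RPM.

280 RPM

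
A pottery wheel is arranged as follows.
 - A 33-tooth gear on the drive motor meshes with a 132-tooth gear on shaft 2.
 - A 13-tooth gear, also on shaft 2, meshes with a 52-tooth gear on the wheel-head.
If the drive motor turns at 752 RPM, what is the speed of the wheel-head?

47 RPM

Gear mesh: ratio = 132/33 = 4, so shaft 2 turns at 752 / 4 = 188 RPM.
Gear mesh: ratio = 52/13 = 4, so the wheel-head turns at 188 / 4 = 47 RPM.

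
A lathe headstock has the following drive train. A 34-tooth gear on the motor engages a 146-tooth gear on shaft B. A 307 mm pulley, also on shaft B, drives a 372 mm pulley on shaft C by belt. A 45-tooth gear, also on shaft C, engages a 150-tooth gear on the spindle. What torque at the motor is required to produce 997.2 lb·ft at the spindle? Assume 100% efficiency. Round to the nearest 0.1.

Overall ratio R = 4.2941 × 1.2117 × 3.3333 = 17.344.
Input torque = output torque / R = 997.2 / 17.344 = 57.494 lb·ft.

57.5 lb·ft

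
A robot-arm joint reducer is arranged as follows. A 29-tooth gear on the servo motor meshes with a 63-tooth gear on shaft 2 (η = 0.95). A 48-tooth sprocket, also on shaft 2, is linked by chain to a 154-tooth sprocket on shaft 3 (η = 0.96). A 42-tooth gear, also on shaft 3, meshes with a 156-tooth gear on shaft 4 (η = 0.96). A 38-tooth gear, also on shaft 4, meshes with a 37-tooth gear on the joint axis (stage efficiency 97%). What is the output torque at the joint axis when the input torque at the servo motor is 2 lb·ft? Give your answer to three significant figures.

42.8 lb·ft

After the gear mesh (63/29): 2 × 2.1724 × 0.95 = 4.1276 lb·ft
After the chain (154/48): 4.1276 × 3.2083 × 0.96 = 12.713 lb·ft
After the gear mesh (156/42): 12.713 × 3.7143 × 0.96 = 45.331 lb·ft
After the gear mesh (37/38): 45.331 × 0.97368 × 0.97 = 42.814 lb·ft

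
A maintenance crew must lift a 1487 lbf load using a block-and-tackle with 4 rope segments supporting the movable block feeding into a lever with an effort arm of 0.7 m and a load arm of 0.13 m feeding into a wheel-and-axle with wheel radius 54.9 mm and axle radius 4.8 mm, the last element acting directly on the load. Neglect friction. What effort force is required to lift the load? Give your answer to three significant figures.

6.04 lbf

Block-and-tackle MA = number of supporting rope parts = 4.
Lever MA = effort arm / load arm = 0.7/0.13 = 5.3846.
Wheel-and-axle MA = R/r = 54.9/4.8 = 11.438.
Combined ideal MA = 4 × 5.3846 × 11.438 = 246.35.
Effort = load / MA = 1487 / 246.35 = 6.0362 lbf.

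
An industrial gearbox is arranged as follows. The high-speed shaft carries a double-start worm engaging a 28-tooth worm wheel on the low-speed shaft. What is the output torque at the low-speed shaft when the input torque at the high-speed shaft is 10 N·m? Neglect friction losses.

140 N·m

worm 28/2 = 14 → τ = 10·14 = 140 N·m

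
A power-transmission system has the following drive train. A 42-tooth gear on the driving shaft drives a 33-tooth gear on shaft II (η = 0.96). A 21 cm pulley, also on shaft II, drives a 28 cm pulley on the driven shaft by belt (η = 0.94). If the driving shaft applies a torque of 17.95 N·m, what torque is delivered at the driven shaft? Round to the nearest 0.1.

17.0 N·m

Gear mesh: ratio = 33/42 = 0.78571; torque at shaft II = 17.95 × 0.78571 × 0.96 = 13.539 N·m.
Belt: ratio = 28/21 = 1.3333; torque at the driven shaft = 13.539 × 1.3333 × 0.94 = 16.969 N·m.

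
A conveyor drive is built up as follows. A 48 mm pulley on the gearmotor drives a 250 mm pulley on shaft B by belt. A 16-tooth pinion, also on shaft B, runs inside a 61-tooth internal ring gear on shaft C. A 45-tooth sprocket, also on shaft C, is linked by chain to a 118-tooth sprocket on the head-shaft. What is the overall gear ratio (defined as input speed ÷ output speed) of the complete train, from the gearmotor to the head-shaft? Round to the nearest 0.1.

Each stage contributes driven/driver: belt 250/48 = 5.2083, internal gear 61/16 = 3.8125, chain 118/45 = 2.6222.
Overall: 5.2083 × 3.8125 × 2.6222 = 52.069.

52.1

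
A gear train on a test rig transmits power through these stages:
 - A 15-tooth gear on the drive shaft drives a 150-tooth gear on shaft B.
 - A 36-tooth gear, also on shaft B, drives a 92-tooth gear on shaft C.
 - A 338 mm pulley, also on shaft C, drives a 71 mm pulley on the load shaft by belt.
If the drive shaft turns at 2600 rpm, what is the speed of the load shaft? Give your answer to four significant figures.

484.3 rpm

gear mesh 150/15 = 10 → 2600/10 = 260 rpm
gear mesh 92/36 = 2.5556 → 260/2.5556 = 101.74 rpm
belt 71/338 = 0.21006 → 101.74/0.21006 = 484.34 rpm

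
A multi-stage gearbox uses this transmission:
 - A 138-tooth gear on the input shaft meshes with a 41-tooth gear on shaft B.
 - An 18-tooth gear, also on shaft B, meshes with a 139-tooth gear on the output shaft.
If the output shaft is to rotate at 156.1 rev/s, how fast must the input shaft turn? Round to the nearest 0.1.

358.1 rev/s

Overall ratio R = 0.2971 × 7.7222 = 2.2943.
Required input speed = output speed × R = 156.1 × 2.2943 = 358.14 rev/s.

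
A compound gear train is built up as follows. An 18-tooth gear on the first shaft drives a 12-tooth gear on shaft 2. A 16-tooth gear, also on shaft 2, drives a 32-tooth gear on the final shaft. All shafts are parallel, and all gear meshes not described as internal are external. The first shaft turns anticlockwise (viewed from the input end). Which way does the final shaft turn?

anticlockwise

the first shaft → shaft 2: external mesh, 1 reversal → CW.
shaft 2 → the final shaft: external mesh, 1 reversal → CCW.
2 reversals in total — an even number — so the final shaft turns the same way as the first shaft.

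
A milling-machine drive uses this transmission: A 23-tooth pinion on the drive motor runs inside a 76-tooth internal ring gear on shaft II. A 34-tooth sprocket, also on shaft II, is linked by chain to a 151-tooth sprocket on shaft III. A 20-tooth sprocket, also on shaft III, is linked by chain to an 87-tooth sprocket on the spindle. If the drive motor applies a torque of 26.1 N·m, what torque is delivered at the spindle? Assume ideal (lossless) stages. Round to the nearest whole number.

After the internal gear (76/23): 26.1 × 3.3043 = 86.243 N·m
After the chain (151/34): 86.243 × 4.4412 = 383.02 N·m
After the chain (87/20): 383.02 × 4.35 = 1666.1 N·m

1666 N·m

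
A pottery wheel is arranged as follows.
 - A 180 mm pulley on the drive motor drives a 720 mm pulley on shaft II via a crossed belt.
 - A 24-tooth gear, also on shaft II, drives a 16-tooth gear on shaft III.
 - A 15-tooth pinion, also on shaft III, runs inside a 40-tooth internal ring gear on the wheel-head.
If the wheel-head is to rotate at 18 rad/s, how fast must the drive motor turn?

Overall ratio R = 4 × 0.66667 × 2.6667 = 7.1111.
Required input speed = output speed × R = 18 × 7.1111 = 128 rad/s.

128 rad/s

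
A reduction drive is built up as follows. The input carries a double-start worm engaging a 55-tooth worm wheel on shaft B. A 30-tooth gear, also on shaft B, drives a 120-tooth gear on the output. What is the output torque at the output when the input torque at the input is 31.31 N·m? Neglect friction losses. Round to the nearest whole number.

3444 N·m

worm 55/2 = 27.5 → τ = 31.31·27.5 = 861.02 N·m
gear mesh 120/30 = 4 → τ = 861.02·4 = 3444.1 N·m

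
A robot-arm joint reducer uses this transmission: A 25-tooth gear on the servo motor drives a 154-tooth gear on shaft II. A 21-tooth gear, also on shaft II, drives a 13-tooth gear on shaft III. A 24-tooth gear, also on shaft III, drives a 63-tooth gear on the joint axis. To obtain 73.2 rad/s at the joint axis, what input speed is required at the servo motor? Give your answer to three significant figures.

733 rad/s

Overall ratio R = 6.16 × 0.61905 × 2.625 = 10.01.
Required input speed = output speed × R = 73.2 × 10.01 = 732.73 rad/s.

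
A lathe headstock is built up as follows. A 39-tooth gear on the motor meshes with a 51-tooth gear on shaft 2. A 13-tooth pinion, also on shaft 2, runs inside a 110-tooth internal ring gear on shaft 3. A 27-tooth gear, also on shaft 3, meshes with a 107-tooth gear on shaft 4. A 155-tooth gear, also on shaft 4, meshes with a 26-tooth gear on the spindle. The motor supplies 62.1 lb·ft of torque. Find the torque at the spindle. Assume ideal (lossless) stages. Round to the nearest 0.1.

Gear mesh: ratio = 51/39 = 1.3077; torque at shaft 2 = 62.1 × 1.3077 = 81.208 lb·ft.
Internal gear: ratio = 110/13 = 8.4615; torque at shaft 3 = 81.208 × 8.4615 = 687.14 lb·ft.
Gear mesh: ratio = 107/27 = 3.963; torque at shaft 4 = 687.14 × 3.963 = 2723.1 lb·ft.
Gear mesh: ratio = 26/155 = 0.16774; torque at the spindle = 2723.1 × 0.16774 = 456.78 lb·ft.

456.8 lb·ft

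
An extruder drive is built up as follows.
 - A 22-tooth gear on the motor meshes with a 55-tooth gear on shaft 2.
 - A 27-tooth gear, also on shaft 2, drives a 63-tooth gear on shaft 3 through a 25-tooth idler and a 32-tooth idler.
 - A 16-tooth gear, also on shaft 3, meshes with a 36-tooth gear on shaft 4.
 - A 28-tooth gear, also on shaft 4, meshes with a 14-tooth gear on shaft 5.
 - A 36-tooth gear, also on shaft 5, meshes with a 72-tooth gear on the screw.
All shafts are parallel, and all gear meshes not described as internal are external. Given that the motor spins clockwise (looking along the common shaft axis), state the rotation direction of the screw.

the motor → shaft 2: external mesh, 1 reversal → CCW.
shaft 2 → shaft 3: driver → idler → idler → driven is 3 external meshes, 3 reversals → CW.
shaft 3 → shaft 4: external mesh, 1 reversal → CCW.
shaft 4 → shaft 5: external mesh, 1 reversal → CW.
shaft 5 → the screw: external mesh, 1 reversal → CCW.
7 reversals in total — an odd number — so the screw turns opposite to the motor.

counterclockwise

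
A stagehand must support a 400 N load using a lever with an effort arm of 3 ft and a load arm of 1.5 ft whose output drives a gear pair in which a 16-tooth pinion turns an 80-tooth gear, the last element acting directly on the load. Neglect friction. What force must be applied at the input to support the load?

Lever MA = effort arm / load arm = 3/1.5 = 2.
Gear pair MA = 80/16 = 5.
Combined ideal MA = 2 × 5 = 10.
Effort = load / MA = 400 / 10 = 40 N.

40 N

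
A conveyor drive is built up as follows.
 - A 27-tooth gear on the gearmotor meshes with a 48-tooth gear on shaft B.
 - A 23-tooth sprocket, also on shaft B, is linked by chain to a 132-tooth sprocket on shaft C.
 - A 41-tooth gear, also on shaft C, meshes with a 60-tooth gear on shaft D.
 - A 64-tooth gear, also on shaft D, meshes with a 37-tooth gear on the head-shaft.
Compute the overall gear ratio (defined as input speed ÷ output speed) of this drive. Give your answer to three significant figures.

8.63

Each stage contributes driven/driver: gear mesh 48/27 = 1.7778, chain 132/23 = 5.7391, gear mesh 60/41 = 1.4634, gear mesh 37/64 = 0.57812.
Overall: 1.7778 × 5.7391 × 1.4634 × 0.57812 = 8.632.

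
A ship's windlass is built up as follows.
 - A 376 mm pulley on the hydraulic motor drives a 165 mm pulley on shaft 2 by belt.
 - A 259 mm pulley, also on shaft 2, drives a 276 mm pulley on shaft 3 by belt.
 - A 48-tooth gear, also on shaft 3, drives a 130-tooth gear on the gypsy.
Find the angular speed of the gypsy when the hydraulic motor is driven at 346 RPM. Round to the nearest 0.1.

belt 165/376 = 0.43883 → 346/0.43883 = 788.46 RPM
belt 276/259 = 1.0656 → 788.46/1.0656 = 739.9 RPM
gear mesh 130/48 = 2.7083 → 739.9/2.7083 = 273.19 RPM

273.2 RPM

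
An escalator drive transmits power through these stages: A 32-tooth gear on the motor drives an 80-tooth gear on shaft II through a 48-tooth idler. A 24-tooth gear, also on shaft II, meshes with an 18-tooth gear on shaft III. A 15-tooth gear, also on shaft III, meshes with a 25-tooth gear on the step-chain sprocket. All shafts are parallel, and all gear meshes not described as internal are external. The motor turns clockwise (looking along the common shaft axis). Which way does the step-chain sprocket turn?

the motor → shaft II: driver → idler → driven is 2 external meshes, 2 reversals → CW.
shaft II → shaft III: external mesh, 1 reversal → CCW.
shaft III → the step-chain sprocket: external mesh, 1 reversal → CW.
4 reversals in total — an even number — so the step-chain sprocket turns the same way as the motor.

clockwise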